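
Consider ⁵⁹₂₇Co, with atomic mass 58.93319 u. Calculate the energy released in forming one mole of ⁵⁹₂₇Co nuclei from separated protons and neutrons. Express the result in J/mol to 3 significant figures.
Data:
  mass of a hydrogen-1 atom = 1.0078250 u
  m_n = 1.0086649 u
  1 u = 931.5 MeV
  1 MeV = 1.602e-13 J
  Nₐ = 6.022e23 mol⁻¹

Z = 27, so N = A − Z = 59 − 27 = 32.
Σm = 27·m(¹H) + 32·m_n = 27.2112750 + 32.2772768 = 59.4885518 u
The mass defect is 59.4885518 − 58.93319 = 0.5553618 u.
E_B = 0.5553618 × 931.5 = 517.320 MeV
Per nucleus in joules: 517.320 MeV × 1.602e-13 J/MeV = 8.2875e-11 J
Per mole: 8.2875e-11 J × 6.022e23 mol⁻¹ = 4.9907e+13 J/mol

4.99e+13 J/mol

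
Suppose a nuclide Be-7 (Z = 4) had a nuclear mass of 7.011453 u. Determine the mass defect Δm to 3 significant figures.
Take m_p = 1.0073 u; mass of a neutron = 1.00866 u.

0.0437 u

Mass of separated nucleons = 4(1.0073) + 3(1.00866) = 4.0292 + 3.02598 = 7.05518 u
Δm = 7.05518 − 7.011453 = 0.043727 u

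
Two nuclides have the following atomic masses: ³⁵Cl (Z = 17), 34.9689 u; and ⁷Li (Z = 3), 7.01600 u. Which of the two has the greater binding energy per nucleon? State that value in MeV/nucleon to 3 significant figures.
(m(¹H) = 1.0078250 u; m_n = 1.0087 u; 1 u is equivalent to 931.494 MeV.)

³⁵Cl; 8.54 MeV/nucleon

³⁵Cl: Σm = 17(1.0078250) + 18(1.0087) = 35.2896250 u; Δm = 0.3207250 u; E_B = 298.75 MeV; E_B/A = 8.536 MeV
⁷Li: Σm = 3(1.0078250) + 4(1.0087) = 7.0582750 u; Δm = 0.0422750 u; E_B = 39.379 MeV; E_B/A = 5.626 MeV
³⁵Cl has the higher binding energy per nucleon, so it is the more tightly bound nucleus.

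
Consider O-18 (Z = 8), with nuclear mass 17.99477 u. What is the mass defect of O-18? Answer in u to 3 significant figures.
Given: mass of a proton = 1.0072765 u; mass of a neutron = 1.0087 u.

Z = 8, so N = A − Z = 18 − 8 = 10.
Mass of separated nucleons = 8(1.0072765) + 10(1.0087) = 8.0582120 + 10.0870 = 18.1452120 u
The mass defect is 18.1452120 − 17.99477 = 0.1504420 u.

0.150 u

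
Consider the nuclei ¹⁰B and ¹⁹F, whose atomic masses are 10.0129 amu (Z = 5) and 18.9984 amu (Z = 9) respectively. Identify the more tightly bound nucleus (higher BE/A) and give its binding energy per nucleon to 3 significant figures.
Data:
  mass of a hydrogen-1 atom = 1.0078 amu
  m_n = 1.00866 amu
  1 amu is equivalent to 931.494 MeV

¹⁹F; 7.77 MeV/nucleon

¹⁰B: Σm = 5(1.0078) + 5(1.00866) = 10.08230 amu; Δm = 0.06940 amu; E_B = 64.646 MeV; E_B/A = 6.4646 MeV
¹⁹F: Σm = 9(1.0078) + 10(1.00866) = 19.15680 amu; Δm = 0.15840 amu; E_B = 147.55 MeV; E_B/A = 7.766 MeV
¹⁹F has the higher binding energy per nucleon, so it is the more tightly bound nucleus.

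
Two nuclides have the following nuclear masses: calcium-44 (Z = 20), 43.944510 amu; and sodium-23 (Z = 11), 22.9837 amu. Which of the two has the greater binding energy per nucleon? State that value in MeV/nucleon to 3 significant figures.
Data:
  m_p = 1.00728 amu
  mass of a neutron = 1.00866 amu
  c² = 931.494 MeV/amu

calcium-44: Σm = 20(1.00728) + 24(1.00866) = 44.35344 amu; Δm = 0.408930 amu; E_B = 380.92 MeV; E_B/A = 8.657 MeV
sodium-23: Σm = 11(1.00728) + 12(1.00866) = 23.18400 amu; Δm = 0.20030 amu; E_B = 186.58 MeV; E_B/A = 8.112 MeV
calcium-44 has the higher binding energy per nucleon, so it is the more tightly bound nucleus.

calcium-44; 8.66 MeV/nucleon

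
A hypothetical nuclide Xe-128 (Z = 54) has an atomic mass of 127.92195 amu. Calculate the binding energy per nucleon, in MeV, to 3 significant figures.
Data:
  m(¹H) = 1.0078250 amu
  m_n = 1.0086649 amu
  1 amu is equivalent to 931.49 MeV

8.31 MeV/nucleon

With 54 protons and 74 neutrons (A = 128):
Mass of separated nucleons = 54(1.0078250) + 74(1.0086649) = 54.4225500 + 74.6412026 = 129.0637526 amu
Mass defect Δm = 129.0637526 − 127.92195 = 1.1418026 amu
Binding energy = Δm·c² = 1.1418026 × 931.49 MeV/amu = 1063.58 MeV
BE/A = 1063.58 MeV / 128 = 8.309 MeV/nucleon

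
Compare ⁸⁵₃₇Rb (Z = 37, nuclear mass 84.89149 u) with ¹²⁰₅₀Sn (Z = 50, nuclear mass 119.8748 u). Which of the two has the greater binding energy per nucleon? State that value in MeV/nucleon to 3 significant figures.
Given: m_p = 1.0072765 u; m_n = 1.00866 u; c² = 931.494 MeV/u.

⁸⁵₃₇Rb: Σm = 37(1.0072765) + 48(1.00866) = 85.6849105 u; Δm = 0.7934205 u; E_B = 739.07 MeV; E_B/A = 8.6949 MeV
¹²⁰₅₀Sn: Σm = 50(1.0072765) + 70(1.00866) = 120.9700250 u; Δm = 1.0952250 u; E_B = 1020.2 MeV; E_B/A = 8.502 MeV
⁸⁵₃₇Rb has the higher binding energy per nucleon, so it is the more tightly bound nucleus.

⁸⁵₃₇Rb; 8.69 MeV/nucleon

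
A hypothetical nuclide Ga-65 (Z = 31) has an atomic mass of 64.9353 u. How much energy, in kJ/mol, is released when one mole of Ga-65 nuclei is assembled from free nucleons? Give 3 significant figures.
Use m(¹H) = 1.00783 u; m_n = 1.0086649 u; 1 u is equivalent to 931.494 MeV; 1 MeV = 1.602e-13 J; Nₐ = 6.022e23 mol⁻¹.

The nucleus contains 31 protons and 65 − 31 = 34 neutrons.
Σm = 31·m(¹H) + 34·m_n = 31.24273 + 34.2946066 = 65.5373366 u
Δm = 65.5373366 − 64.9353 = 0.6020366 u
Binding energy = Δm·c² = 0.6020366 × 931.494 MeV/u = 560.793 MeV
Per nucleus in joules: 560.793 MeV × 1.602e-13 J/MeV = 8.9839e-11 J
Per mole: 8.9839e-11 J × 6.022e23 mol⁻¹ = 5.4101e+13 J/mol

5.41e+10 kJ/mol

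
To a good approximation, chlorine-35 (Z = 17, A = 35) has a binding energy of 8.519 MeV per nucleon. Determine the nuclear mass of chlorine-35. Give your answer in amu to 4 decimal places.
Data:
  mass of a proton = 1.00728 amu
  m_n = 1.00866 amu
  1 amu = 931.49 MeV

34.9595 amu

Total binding energy = 35 × 8.519 = 298.165 MeV
Mass defect = 298.165 MeV / (931.49 MeV/amu) = 0.320095 amu
Constituent mass = 17(1.00728) + 18(1.00866) = 35.27964 amu
Nuclear mass = 35.27964 − 0.320095 = 34.959545 amu ≈ 34.9595 amu (to 4 decimal places)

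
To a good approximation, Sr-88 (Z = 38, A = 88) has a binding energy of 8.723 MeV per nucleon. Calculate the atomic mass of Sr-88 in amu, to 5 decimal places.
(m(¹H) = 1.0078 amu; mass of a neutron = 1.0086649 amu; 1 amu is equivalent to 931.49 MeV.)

87.90556 amu

Total binding energy = 88 × 8.723 = 767.624 MeV
Mass defect = 767.624 MeV / (931.49 MeV/amu) = 0.8240818 amu
Constituent mass = 38(1.0078) + 50(1.0086649) = 88.7296450 amu
Atomic mass = 88.7296450 − 0.8240818 = 87.9055632 amu ≈ 87.90556 amu (to 5 decimal places)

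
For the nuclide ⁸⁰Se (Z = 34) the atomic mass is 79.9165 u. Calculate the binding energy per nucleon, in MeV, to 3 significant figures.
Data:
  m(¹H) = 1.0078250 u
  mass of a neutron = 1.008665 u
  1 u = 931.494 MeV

8.71 MeV/nucleon

Σm = 34·m(¹H) + 46·m_n = 34.2660500 + 46.398590 = 80.6646400 u
Mass defect Δm = 80.6646400 − 79.9165 = 0.7481400 u
Converting to energy: 0.7481400 u × 931.494 MeV/u = 696.888 MeV
Per nucleon: 696.888 / 80 = 8.711 MeV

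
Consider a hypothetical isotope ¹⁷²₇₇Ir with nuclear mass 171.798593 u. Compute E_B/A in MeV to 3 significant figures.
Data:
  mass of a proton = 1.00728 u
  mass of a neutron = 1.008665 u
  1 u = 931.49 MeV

Σm = 77·m_p + 95·m_n = 77.56056 + 95.823175 = 173.383735 u
Mass defect Δm = 173.383735 − 171.798593 = 1.585142 u
E_B = 1.585142 × 931.49 = 1476.544 MeV
Per nucleon: 1476.544 / 172 = 8.5846 MeV

8.58 MeV/nucleon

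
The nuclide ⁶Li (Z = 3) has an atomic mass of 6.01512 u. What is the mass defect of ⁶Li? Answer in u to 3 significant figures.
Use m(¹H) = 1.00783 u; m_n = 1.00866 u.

Z = 3, so N = A − Z = 6 − 3 = 3.
Total constituent mass: 3 × 1.00783 + 3 × 1.00866 = 6.04947 u
The mass defect is 6.04947 − 6.01512 = 0.03435 u.

0.0344 u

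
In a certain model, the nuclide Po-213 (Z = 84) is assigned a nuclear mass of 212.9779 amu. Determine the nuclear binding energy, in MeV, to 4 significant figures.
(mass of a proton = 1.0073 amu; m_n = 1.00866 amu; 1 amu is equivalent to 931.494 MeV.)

With 84 protons and 129 neutrons (A = 213):
Σm = 84·m_p + 129·m_n = 84.6132 + 130.11714 = 214.73034 amu
The mass defect is 214.73034 − 212.9779 = 1.75244 amu.
E_B = 1.75244 × 931.494 = 1632.39 MeV

1632 MeV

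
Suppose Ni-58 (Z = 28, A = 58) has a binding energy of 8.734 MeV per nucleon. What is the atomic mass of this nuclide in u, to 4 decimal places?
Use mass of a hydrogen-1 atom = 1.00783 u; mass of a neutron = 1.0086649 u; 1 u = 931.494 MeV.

Total binding energy = 58 × 8.734 = 506.572 MeV
Mass defect = 506.572 MeV / (931.494 MeV/u) = 0.543827 u
Constituent mass = 28(1.00783) + 30(1.0086649) = 58.4791870 u
Atomic mass = 58.4791870 − 0.543827 = 57.9353600 u ≈ 57.9354 u (to 4 decimal places)

57.9354 u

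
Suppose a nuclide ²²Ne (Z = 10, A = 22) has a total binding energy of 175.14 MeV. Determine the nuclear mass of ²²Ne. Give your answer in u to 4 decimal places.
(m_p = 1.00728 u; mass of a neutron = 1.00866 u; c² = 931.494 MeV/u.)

Mass defect = 175.14 MeV / (931.494 MeV/u) = 0.188021 u
Constituent mass = 10(1.00728) + 12(1.00866) = 22.17672 u
Nuclear mass = 22.17672 − 0.188021 = 21.988699 u ≈ 21.9887 u (to 4 decimal places)

21.9887 u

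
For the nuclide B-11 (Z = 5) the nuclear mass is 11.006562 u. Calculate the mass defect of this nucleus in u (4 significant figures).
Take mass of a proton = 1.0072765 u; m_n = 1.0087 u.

0.08202 u

Total constituent mass: 5 × 1.0072765 + 6 × 1.0087 = 11.0885825 u
The mass defect is 11.0885825 − 11.006562 = 0.0820205 u.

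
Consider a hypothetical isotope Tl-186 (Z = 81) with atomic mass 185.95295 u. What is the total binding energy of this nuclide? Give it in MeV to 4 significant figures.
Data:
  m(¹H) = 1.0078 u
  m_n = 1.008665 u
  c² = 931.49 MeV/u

1480 MeV

Z = 81, so N = A − Z = 186 − 81 = 105.
Mass of separated nucleons = 81(1.0078) + 105(1.008665) = 81.6318 + 105.909825 = 187.541625 u
Δm = 187.541625 − 185.95295 = 1.588675 u
Converting to energy: 1.588675 u × 931.49 MeV/u = 1479.83 MeV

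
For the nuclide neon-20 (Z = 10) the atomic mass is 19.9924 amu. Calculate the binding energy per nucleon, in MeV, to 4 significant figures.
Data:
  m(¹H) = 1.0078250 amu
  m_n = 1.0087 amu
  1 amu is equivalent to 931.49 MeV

Σm = 10·m(¹H) + 10·m_n = 10.0782500 + 10.0870 = 20.1652500 amu
The mass defect is 20.1652500 − 19.9924 = 0.1728500 amu.
E_B = 0.1728500 × 931.49 = 161.008 MeV
Dividing by A = 20 gives 8.050 MeV per nucleon.

8.050 MeV/nucleon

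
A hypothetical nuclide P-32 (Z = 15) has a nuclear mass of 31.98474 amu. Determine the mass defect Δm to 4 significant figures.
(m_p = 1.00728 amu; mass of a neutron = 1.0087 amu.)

Mass of separated nucleons = 15(1.00728) + 17(1.0087) = 15.10920 + 17.1479 = 32.25710 amu
Mass defect Δm = 32.25710 − 31.98474 = 0.27236 amu

0.2724 amu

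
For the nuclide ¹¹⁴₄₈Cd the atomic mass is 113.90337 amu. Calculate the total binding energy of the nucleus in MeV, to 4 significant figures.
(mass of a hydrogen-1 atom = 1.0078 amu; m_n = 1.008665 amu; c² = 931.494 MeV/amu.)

The nucleus contains 48 protons and 114 − 48 = 66 neutrons.
Total constituent mass: 48 × 1.0078 + 66 × 1.008665 = 114.946290 amu
Mass defect Δm = 114.946290 − 113.90337 = 1.042920 amu
E_B = 1.042920 × 931.494 = 971.474 MeV

971.5 MeV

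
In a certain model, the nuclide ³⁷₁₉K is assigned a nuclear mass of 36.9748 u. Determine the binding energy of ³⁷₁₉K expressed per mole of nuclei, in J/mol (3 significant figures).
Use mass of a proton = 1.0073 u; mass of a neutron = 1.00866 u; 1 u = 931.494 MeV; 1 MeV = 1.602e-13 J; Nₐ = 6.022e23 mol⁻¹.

Mass of separated nucleons = 19(1.0073) + 18(1.00866) = 19.1387 + 18.15588 = 37.29458 u
Δm = 37.29458 − 36.9748 = 0.31978 u
Binding energy = Δm·c² = 0.31978 × 931.494 MeV/u = 297.873 MeV
Per nucleus in joules: 297.873 MeV × 1.602e-13 J/MeV = 4.7719e-11 J
Per mole: 4.7719e-11 J × 6.022e23 mol⁻¹ = 2.8736e+13 J/mol

2.87e+13 J/mol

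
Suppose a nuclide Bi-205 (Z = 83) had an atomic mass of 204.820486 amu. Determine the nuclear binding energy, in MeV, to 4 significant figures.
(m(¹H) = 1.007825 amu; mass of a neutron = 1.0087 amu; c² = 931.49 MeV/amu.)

The nucleus contains 83 protons and 205 − 83 = 122 neutrons.
Total constituent mass: 83 × 1.007825 + 122 × 1.0087 = 206.710875 amu
The mass defect is 206.710875 − 204.820486 = 1.890389 amu.
Binding energy = Δm·c² = 1.890389 × 931.49 MeV/amu = 1760.88 MeV

1761 MeV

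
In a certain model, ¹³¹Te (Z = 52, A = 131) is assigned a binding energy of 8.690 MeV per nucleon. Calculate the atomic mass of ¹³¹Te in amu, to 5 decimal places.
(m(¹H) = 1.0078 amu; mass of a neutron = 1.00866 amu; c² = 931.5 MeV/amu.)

Total binding energy = 131 × 8.690 = 1138.390 MeV
Mass defect = 1138.390 MeV / (931.5 MeV/amu) = 1.2221041 amu
Constituent mass = 52(1.0078) + 79(1.00866) = 132.08974 amu
Atomic mass = 132.08974 − 1.2221041 = 130.8676359 amu ≈ 130.86764 amu (to 5 decimal places)

130.86764 amu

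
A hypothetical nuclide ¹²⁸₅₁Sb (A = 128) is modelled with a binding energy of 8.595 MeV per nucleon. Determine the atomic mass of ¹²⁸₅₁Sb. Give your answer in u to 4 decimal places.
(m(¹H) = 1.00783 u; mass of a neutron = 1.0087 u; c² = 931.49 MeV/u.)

Total binding energy = 128 × 8.595 = 1100.160 MeV
Mass defect = 1100.160 MeV / (931.49 MeV/u) = 1.181075 u
Constituent mass = 51(1.00783) + 77(1.0087) = 129.06923 u
Atomic mass = 129.06923 − 1.181075 = 127.888155 u ≈ 127.8882 u (to 4 decimal places)

127.8882 u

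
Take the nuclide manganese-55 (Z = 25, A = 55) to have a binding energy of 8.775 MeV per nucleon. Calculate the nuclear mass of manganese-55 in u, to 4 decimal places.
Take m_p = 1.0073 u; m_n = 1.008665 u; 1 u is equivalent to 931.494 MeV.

54.9243 u

Total binding energy = 55 × 8.775 = 482.625 MeV
Mass defect = 482.625 MeV / (931.494 MeV/u) = 0.518119 u
Constituent mass = 25(1.0073) + 30(1.008665) = 55.442450 u
Nuclear mass = 55.442450 − 0.518119 = 54.924331 u ≈ 54.9243 u (to 4 decimal places)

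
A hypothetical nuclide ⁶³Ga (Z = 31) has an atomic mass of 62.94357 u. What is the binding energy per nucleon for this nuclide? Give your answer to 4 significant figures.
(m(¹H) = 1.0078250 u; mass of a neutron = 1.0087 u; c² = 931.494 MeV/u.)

Total constituent mass: 31 × 1.0078250 + 32 × 1.0087 = 63.5209750 u
Mass defect Δm = 63.5209750 − 62.94357 = 0.5774050 u
Converting to energy: 0.5774050 u × 931.494 MeV/u = 537.849 MeV
Per nucleon: 537.849 / 63 = 8.537 MeV

8.537 MeV/nucleon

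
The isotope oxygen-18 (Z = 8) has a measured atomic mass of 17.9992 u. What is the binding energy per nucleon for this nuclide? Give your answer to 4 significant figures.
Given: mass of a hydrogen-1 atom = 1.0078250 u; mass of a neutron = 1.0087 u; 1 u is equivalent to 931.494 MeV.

Total constituent mass: 8 × 1.0078250 + 10 × 1.0087 = 18.1496000 u
The mass defect is 18.1496000 − 17.9992 = 0.1504000 u.
E_B = 0.1504000 × 931.494 = 140.097 MeV
BE/A = 140.097 MeV / 18 = 7.783 MeV/nucleon

7.783 MeV/nucleon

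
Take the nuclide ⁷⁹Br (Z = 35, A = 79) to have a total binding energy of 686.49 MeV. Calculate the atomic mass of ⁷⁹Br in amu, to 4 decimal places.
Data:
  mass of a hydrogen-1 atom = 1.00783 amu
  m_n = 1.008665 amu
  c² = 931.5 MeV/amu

Mass defect = 686.49 MeV / (931.5 MeV/amu) = 0.736973 amu
Constituent mass = 35(1.00783) + 44(1.008665) = 79.655310 amu
Atomic mass = 79.655310 − 0.736973 = 78.918337 amu ≈ 78.9183 amu (to 4 decimal places)

78.9183 amu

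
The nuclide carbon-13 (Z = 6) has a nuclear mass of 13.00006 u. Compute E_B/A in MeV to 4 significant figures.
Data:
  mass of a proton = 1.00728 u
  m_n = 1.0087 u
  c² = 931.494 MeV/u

7.489 MeV/nucleon

With 6 protons and 7 neutrons (A = 13):
Total constituent mass: 6 × 1.00728 + 7 × 1.0087 = 13.10458 u
Mass defect Δm = 13.10458 − 13.00006 = 0.10452 u
E_B = 0.10452 × 931.494 = 97.3598 MeV
Per nucleon: 97.3598 / 13 = 7.489 MeV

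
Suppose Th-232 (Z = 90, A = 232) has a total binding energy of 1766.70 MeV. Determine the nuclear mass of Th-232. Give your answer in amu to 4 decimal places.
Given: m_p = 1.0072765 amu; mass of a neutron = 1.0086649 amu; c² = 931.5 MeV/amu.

231.9887 amu

Mass defect = 1766.70 MeV / (931.5 MeV/amu) = 1.896618 amu
Constituent mass = 90(1.0072765) + 142(1.0086649) = 233.8853008 amu
Nuclear mass = 233.8853008 − 1.896618 = 231.9886828 amu ≈ 231.9887 amu (to 4 decimal places)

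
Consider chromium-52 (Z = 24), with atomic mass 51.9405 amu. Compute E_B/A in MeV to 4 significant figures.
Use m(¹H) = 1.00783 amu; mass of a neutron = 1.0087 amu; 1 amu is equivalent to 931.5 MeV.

Mass of separated nucleons = 24(1.00783) + 28(1.0087) = 24.18792 + 28.2436 = 52.43152 amu
Δm = 52.43152 − 51.9405 = 0.49102 amu
E_B = 0.49102 × 931.5 = 457.385 MeV
Per nucleon: 457.385 / 52 = 8.796 MeV

8.796 MeV/nucleon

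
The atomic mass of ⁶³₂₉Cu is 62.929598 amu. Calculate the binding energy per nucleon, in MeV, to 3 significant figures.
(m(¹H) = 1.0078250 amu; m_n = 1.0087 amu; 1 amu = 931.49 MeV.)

Σm = 29·m(¹H) + 34·m_n = 29.2269250 + 34.2958 = 63.5227250 amu
Δm = 63.5227250 − 62.929598 = 0.5931270 amu
Binding energy = Δm·c² = 0.5931270 × 931.49 MeV/amu = 552.492 MeV
BE/A = 552.492 MeV / 63 = 8.770 MeV/nucleon

8.77 MeV/nucleon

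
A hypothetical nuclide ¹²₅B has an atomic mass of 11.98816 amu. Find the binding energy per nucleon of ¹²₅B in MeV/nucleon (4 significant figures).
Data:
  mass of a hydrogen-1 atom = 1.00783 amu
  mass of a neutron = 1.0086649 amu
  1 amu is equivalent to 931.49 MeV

With 5 protons and 7 neutrons (A = 12):
Mass of separated nucleons = 5(1.00783) + 7(1.0086649) = 5.03915 + 7.0606543 = 12.0998043 amu
Mass defect Δm = 12.0998043 − 11.98816 = 0.1116443 amu
E_B = 0.1116443 × 931.49 = 103.996 MeV
Per nucleon: 103.996 / 12 = 8.666 MeV

8.666 MeV/nucleon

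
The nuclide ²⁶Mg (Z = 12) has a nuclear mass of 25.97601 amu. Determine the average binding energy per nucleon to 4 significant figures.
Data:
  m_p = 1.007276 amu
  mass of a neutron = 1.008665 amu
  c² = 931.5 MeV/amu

8.334 MeV/nucleon

Mass of separated nucleons = 12(1.007276) + 14(1.008665) = 12.087312 + 14.121310 = 26.208622 amu
Mass defect Δm = 26.208622 − 25.97601 = 0.232612 amu
Binding energy = Δm·c² = 0.232612 × 931.5 MeV/amu = 216.678 MeV
Dividing by A = 26 gives 8.334 MeV per nucleon.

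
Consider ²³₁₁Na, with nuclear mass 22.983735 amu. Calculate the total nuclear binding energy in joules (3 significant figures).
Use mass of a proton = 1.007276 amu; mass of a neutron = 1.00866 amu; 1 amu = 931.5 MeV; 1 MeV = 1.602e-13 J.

2.99e-11 J

Σm = 11·m_p + 12·m_n = 11.080036 + 12.10392 = 23.183956 amu
The mass defect is 23.183956 − 22.983735 = 0.200221 amu.
Converting to energy: 0.200221 amu × 931.5 MeV/amu = 186.506 MeV
In joules: 186.506 MeV × 1.602e-13 J/MeV = 2.9878e-11 J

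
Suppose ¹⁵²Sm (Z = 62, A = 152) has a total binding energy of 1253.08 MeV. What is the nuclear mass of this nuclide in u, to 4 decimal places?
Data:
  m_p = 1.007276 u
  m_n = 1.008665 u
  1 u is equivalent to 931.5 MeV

Mass defect = 1253.08 MeV / (931.5 MeV/u) = 1.345228 u
Constituent mass = 62(1.007276) + 90(1.008665) = 153.230962 u
Nuclear mass = 153.230962 − 1.345228 = 151.885734 u ≈ 151.8857 u (to 4 decimal places)

151.8857 u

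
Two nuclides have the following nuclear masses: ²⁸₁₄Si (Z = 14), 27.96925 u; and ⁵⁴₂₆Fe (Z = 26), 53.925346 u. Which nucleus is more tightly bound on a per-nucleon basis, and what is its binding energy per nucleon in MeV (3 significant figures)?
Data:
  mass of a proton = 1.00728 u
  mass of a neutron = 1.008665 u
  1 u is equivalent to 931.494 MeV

²⁸₁₄Si: Σm = 14(1.00728) + 14(1.008665) = 28.223230 u; Δm = 0.253980 u; E_B = 236.58 MeV; E_B/A = 8.449 MeV
⁵⁴₂₆Fe: Σm = 26(1.00728) + 28(1.008665) = 54.431900 u; Δm = 0.506554 u; E_B = 471.85 MeV; E_B/A = 8.738 MeV
⁵⁴₂₆Fe has the higher binding energy per nucleon, so it is the more tightly bound nucleus.

⁵⁴₂₆Fe; 8.74 MeV/nucleon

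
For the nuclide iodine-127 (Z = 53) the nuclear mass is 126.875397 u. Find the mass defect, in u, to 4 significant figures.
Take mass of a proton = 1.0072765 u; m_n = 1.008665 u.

Total constituent mass: 53 × 1.0072765 + 74 × 1.008665 = 128.0268645 u
Δm = 128.0268645 − 126.875397 = 1.1514675 u

1.151 u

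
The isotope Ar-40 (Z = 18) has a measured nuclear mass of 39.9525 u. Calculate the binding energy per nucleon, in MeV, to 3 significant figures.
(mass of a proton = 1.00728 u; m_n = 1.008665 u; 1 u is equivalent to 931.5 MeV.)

8.60 MeV/nucleon

The nucleus contains 18 protons and 40 − 18 = 22 neutrons.
Σm = 18·m_p + 22·m_n = 18.13104 + 22.190630 = 40.321670 u
The mass defect is 40.321670 − 39.9525 = 0.369170 u.
Converting to energy: 0.369170 u × 931.5 MeV/u = 343.882 MeV
Dividing by A = 40 gives 8.597 MeV per nucleon.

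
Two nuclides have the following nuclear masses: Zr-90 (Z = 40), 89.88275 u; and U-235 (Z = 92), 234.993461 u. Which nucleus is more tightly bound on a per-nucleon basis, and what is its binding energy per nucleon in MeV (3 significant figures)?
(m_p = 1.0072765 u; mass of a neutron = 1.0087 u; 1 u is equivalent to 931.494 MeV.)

Zr-90: Σm = 40(1.0072765) + 50(1.0087) = 90.7260600 u; Δm = 0.8433100 u; E_B = 785.54 MeV; E_B/A = 8.728 MeV
U-235: Σm = 92(1.0072765) + 143(1.0087) = 236.9135380 u; Δm = 1.9200770 u; E_B = 1788.5 MeV; E_B/A = 7.611 MeV
Zr-90 has the higher binding energy per nucleon, so it is the more tightly bound nucleus.

Zr-90; 8.73 MeV/nucleon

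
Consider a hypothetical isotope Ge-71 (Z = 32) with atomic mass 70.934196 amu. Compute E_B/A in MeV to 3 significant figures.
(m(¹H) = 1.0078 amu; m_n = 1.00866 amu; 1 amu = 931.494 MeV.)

Mass of separated nucleons = 32(1.0078) + 39(1.00866) = 32.2496 + 39.33774 = 71.58734 amu
The mass defect is 71.58734 − 70.934196 = 0.653144 amu.
E_B = 0.653144 × 931.494 = 608.400 MeV
Per nucleon: 608.400 / 71 = 8.569 MeV

8.57 MeV/nucleon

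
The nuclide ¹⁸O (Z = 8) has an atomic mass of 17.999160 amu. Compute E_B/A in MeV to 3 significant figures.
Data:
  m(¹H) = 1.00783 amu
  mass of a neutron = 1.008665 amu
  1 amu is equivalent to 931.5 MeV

7.77 MeV/nucleon

With 8 protons and 10 neutrons (A = 18):
Total constituent mass: 8 × 1.00783 + 10 × 1.008665 = 18.149290 amu
Δm = 18.149290 − 17.999160 = 0.150130 amu
Converting to energy: 0.150130 amu × 931.5 MeV/amu = 139.846 MeV
Dividing by A = 18 gives 7.769 MeV per nucleon.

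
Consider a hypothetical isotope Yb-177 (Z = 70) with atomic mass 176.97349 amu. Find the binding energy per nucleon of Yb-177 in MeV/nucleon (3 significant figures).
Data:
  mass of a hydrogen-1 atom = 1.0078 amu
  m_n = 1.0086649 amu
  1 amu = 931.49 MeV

The nucleus contains 70 protons and 177 − 70 = 107 neutrons.
Total constituent mass: 70 × 1.0078 + 107 × 1.0086649 = 178.4731443 amu
Δm = 178.4731443 − 176.97349 = 1.4996543 amu
Converting to energy: 1.4996543 amu × 931.49 MeV/amu = 1396.91 MeV
BE/A = 1396.91 MeV / 177 = 7.892 MeV/nucleon

7.89 MeV/nucleon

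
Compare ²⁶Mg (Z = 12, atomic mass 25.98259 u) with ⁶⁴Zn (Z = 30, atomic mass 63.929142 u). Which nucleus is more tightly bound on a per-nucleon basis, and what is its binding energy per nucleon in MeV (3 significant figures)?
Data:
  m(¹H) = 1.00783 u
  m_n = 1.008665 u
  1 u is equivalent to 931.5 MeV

²⁶Mg: Σm = 12(1.00783) + 14(1.008665) = 26.215270 u; Δm = 0.232680 u; E_B = 216.74 MeV; E_B/A = 8.336 MeV
⁶⁴Zn: Σm = 30(1.00783) + 34(1.008665) = 64.529510 u; Δm = 0.600368 u; E_B = 559.24 MeV; E_B/A = 8.738 MeV
⁶⁴Zn has the higher binding energy per nucleon, so it is the more tightly bound nucleus.

⁶⁴Zn; 8.74 MeV/nucleon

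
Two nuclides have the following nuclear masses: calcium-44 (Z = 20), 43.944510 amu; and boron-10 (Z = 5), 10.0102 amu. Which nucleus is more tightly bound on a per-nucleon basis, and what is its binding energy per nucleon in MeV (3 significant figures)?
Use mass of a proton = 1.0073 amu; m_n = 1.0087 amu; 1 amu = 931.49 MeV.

calcium-44; 8.69 MeV/nucleon

calcium-44: Σm = 20(1.0073) + 24(1.0087) = 44.3548 amu; Δm = 0.410290 amu; E_B = 382.18 MeV; E_B/A = 8.686 MeV
boron-10: Σm = 5(1.0073) + 5(1.0087) = 10.0800 amu; Δm = 0.0698 amu; E_B = 65.018 MeV; E_B/A = 6.502 MeV
calcium-44 has the higher binding energy per nucleon, so it is the more tightly bound nucleus.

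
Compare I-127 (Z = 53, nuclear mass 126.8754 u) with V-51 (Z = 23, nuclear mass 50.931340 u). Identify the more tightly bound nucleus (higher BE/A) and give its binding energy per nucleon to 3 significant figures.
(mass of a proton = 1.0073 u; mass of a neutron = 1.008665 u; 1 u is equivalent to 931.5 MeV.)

V-51; 8.75 MeV/nucleon

I-127: Σm = 53(1.0073) + 74(1.008665) = 128.028110 u; Δm = 1.152710 u; E_B = 1073.75 MeV; E_B/A = 8.4547 MeV
V-51: Σm = 23(1.0073) + 28(1.008665) = 51.410520 u; Δm = 0.479180 u; E_B = 446.36 MeV; E_B/A = 8.752 MeV
V-51 has the higher binding energy per nucleon, so it is the more tightly bound nucleus.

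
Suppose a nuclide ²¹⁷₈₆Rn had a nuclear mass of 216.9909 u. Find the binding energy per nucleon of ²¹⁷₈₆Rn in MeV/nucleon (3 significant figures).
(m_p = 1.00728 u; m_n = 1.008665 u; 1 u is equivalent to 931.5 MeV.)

Mass of separated nucleons = 86(1.00728) + 131(1.008665) = 86.62608 + 132.135115 = 218.761195 u
Mass defect Δm = 218.761195 − 216.9909 = 1.770295 u
Binding energy = Δm·c² = 1.770295 × 931.5 MeV/u = 1649.03 MeV
BE/A = 1649.03 MeV / 217 = 7.599 MeV/nucleon

7.60 MeV/nucleon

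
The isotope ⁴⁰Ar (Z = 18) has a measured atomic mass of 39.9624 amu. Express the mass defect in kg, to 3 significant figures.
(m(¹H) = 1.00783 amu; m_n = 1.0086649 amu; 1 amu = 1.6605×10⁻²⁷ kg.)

6.13e-28 kg

Total constituent mass: 18 × 1.00783 + 22 × 1.0086649 = 40.3315678 amu
Δm = 40.3315678 − 39.9624 = 0.3691678 amu
In SI units: 0.3691678 amu × 1.6605×10⁻²⁷ kg/amu = 6.1300e-28 kg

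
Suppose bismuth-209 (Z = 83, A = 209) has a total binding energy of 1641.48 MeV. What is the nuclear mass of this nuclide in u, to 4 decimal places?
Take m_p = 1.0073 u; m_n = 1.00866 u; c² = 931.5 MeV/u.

208.9349 u

Mass defect = 1641.48 MeV / (931.5 MeV/u) = 1.762190 u
Constituent mass = 83(1.0073) + 126(1.00866) = 210.69706 u
Nuclear mass = 210.69706 − 1.762190 = 208.934870 u ≈ 208.9349 u (to 4 decimal places)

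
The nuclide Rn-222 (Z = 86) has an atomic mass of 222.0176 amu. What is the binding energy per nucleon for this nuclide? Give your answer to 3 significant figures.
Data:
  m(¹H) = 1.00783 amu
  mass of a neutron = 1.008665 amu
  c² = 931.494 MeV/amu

7.70 MeV/nucleon

With 86 protons and 136 neutrons (A = 222):
Total constituent mass: 86 × 1.00783 + 136 × 1.008665 = 223.851820 amu
The mass defect is 223.851820 − 222.0176 = 1.834220 amu.
Converting to energy: 1.834220 amu × 931.494 MeV/amu = 1708.56 MeV
Dividing by A = 222 gives 7.696 MeV per nucleon.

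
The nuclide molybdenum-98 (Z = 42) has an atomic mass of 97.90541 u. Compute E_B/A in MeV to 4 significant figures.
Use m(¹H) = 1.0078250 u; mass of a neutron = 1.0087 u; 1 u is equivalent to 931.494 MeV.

8.654 MeV/nucleon

The nucleus contains 42 protons and 98 − 42 = 56 neutrons.
Σm = 42·m(¹H) + 56·m_n = 42.3286500 + 56.4872 = 98.8158500 u
Δm = 98.8158500 − 97.90541 = 0.9104400 u
E_B = 0.9104400 × 931.494 = 848.069 MeV
Dividing by A = 98 gives 8.654 MeV per nucleon.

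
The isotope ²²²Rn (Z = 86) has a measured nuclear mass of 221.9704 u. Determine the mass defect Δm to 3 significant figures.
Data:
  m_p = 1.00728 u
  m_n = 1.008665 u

Σm = 86·m_p + 136·m_n = 86.62608 + 137.178440 = 223.804520 u
Mass defect Δm = 223.804520 − 221.9704 = 1.834120 u

1.83 u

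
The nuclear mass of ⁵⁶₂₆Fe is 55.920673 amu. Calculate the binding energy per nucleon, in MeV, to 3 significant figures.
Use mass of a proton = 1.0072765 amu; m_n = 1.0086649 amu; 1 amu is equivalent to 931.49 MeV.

8.79 MeV/nucleon

Σm = 26·m_p + 30·m_n = 26.1891890 + 30.2599470 = 56.4491360 amu
The mass defect is 56.4491360 − 55.920673 = 0.5284630 amu.
E_B = 0.5284630 × 931.49 = 492.258 MeV
Dividing by A = 56 gives 8.790 MeV per nucleon.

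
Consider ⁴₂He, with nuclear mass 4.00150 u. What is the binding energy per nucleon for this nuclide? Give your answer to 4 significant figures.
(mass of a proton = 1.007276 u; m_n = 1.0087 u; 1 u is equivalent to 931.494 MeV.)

The nucleus contains 2 protons and 4 − 2 = 2 neutrons.
Σm = 2·m_p + 2·m_n = 2.014552 + 2.0174 = 4.031952 u
Δm = 4.031952 − 4.00150 = 0.030452 u
Converting to energy: 0.030452 u × 931.494 MeV/u = 28.3659 MeV
Dividing by A = 4 gives 7.091 MeV per nucleon.

7.091 MeV/nucleon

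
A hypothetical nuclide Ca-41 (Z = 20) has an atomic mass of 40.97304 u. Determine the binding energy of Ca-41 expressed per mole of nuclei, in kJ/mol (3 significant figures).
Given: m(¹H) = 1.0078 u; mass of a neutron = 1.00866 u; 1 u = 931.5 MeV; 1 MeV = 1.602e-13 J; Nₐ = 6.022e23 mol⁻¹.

Z = 20, so N = A − Z = 41 − 20 = 21.
Σm = 20·m(¹H) + 21·m_n = 20.1560 + 21.18186 = 41.33786 u
Mass defect Δm = 41.33786 − 40.97304 = 0.36482 u
Binding energy = Δm·c² = 0.36482 × 931.5 MeV/u = 339.830 MeV
Per nucleus in joules: 339.830 MeV × 1.602e-13 J/MeV = 5.4441e-11 J
Per mole: 5.4441e-11 J × 6.022e23 mol⁻¹ = 3.2784e+13 J/mol

3.28e+10 kJ/mol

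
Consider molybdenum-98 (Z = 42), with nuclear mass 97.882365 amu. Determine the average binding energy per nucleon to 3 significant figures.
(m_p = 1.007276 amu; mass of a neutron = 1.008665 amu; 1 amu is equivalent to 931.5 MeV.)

With 42 protons and 56 neutrons (A = 98):
Mass of separated nucleons = 42(1.007276) + 56(1.008665) = 42.305592 + 56.485240 = 98.790832 amu
Δm = 98.790832 − 97.882365 = 0.908467 amu
E_B = 0.908467 × 931.5 = 846.237 MeV
BE/A = 846.237 MeV / 98 = 8.635 MeV/nucleon

8.64 MeV/nucleon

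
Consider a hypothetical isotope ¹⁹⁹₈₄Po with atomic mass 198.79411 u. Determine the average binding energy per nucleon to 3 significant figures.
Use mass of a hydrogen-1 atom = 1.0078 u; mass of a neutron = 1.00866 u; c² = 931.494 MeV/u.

The nucleus contains 84 protons and 199 − 84 = 115 neutrons.
Total constituent mass: 84 × 1.0078 + 115 × 1.00866 = 200.65110 u
Mass defect Δm = 200.65110 − 198.79411 = 1.85699 u
E_B = 1.85699 × 931.494 = 1729.78 MeV
Per nucleon: 1729.78 / 199 = 8.692 MeV

8.69 MeV/nucleon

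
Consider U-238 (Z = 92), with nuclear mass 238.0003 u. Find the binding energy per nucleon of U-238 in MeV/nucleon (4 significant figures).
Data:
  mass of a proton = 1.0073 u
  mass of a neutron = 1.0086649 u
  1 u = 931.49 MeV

7.579 MeV/nucleon

With 92 protons and 146 neutrons (A = 238):
Mass of separated nucleons = 92(1.0073) + 146(1.0086649) = 92.6716 + 147.2650754 = 239.9366754 u
Δm = 239.9366754 − 238.0003 = 1.9363754 u
Binding energy = Δm·c² = 1.9363754 × 931.49 MeV/u = 1803.71 MeV
Per nucleon: 1803.71 / 238 = 7.579 MeV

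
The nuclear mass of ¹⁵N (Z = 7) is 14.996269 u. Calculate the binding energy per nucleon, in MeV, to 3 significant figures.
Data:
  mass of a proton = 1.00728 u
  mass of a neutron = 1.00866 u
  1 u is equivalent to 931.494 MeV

Z = 7, so N = A − Z = 15 − 7 = 8.
Mass of separated nucleons = 7(1.00728) + 8(1.00866) = 7.05096 + 8.06928 = 15.12024 u
Δm = 15.12024 − 14.996269 = 0.123971 u
E_B = 0.123971 × 931.494 = 115.478 MeV
Per nucleon: 115.478 / 15 = 7.699 MeV

7.70 MeV/nucleon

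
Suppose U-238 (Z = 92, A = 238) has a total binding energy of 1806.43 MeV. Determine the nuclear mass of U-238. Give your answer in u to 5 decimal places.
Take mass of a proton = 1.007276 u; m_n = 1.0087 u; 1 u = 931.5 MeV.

Mass defect = 1806.43 MeV / (931.5 MeV/u) = 1.9392700 u
Constituent mass = 92(1.007276) + 146(1.0087) = 239.939592 u
Nuclear mass = 239.939592 − 1.9392700 = 238.0003220 u ≈ 238.00032 u (to 5 decimal places)

238.00032 u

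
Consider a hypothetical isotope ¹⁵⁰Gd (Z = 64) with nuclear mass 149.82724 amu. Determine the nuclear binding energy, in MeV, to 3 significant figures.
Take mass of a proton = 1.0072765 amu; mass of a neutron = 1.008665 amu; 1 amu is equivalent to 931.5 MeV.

Z = 64, so N = A − Z = 150 − 64 = 86.
Mass of separated nucleons = 64(1.0072765) + 86(1.008665) = 64.4656960 + 86.745190 = 151.2108860 amu
Mass defect Δm = 151.2108860 − 149.82724 = 1.3836460 amu
Binding energy = Δm·c² = 1.3836460 × 931.5 MeV/amu = 1288.87 MeV

1290 MeV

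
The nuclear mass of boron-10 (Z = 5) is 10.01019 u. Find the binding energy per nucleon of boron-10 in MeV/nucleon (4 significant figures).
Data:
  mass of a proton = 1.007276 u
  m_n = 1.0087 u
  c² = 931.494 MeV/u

Total constituent mass: 5 × 1.007276 + 5 × 1.0087 = 10.079880 u
Δm = 10.079880 − 10.01019 = 0.069690 u
E_B = 0.069690 × 931.494 = 64.9158 MeV
Dividing by A = 10 gives 6.492 MeV per nucleon.

6.492 MeV/nucleon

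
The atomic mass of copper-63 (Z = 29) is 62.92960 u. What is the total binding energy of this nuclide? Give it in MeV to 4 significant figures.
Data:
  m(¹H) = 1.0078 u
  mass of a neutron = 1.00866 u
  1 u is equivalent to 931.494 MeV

Z = 29, so N = A − Z = 63 − 29 = 34.
Mass of separated nucleons = 29(1.0078) + 34(1.00866) = 29.2262 + 34.29444 = 63.52064 u
Mass defect Δm = 63.52064 − 62.92960 = 0.59104 u
Converting to energy: 0.59104 u × 931.494 MeV/u = 550.550 MeV

550.6 MeV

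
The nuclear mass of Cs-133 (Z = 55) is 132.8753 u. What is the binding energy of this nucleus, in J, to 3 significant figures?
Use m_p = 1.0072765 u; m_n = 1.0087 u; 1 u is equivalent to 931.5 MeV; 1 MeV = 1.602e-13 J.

1.80e-10 J

Z = 55, so N = A − Z = 133 − 55 = 78.
Σm = 55·m_p + 78·m_n = 55.4002075 + 78.6786 = 134.0788075 u
Δm = 134.0788075 − 132.8753 = 1.2035075 u
E_B = 1.2035075 × 931.5 = 1121.07 MeV
In joules: 1121.07 MeV × 1.602e-13 J/MeV = 1.7960e-10 J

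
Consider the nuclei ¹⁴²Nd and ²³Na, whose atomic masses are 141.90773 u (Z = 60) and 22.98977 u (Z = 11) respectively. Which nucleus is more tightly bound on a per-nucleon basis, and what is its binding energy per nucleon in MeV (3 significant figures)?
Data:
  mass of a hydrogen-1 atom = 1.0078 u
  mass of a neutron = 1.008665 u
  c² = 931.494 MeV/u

¹⁴²Nd: Σm = 60(1.0078) + 82(1.008665) = 143.178530 u; Δm = 1.270800 u; E_B = 1183.7 MeV; E_B/A = 8.336 MeV
²³Na: Σm = 11(1.0078) + 12(1.008665) = 23.189780 u; Δm = 0.200010 u; E_B = 186.31 MeV; E_B/A = 8.100 MeV
¹⁴²Nd has the higher binding energy per nucleon, so it is the more tightly bound nucleus.

¹⁴²Nd; 8.34 MeV/nucleon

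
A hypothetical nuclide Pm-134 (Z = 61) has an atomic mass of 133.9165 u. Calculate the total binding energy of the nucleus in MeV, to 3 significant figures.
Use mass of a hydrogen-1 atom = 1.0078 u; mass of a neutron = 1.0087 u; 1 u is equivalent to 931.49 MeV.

Mass of separated nucleons = 61(1.0078) + 73(1.0087) = 61.4758 + 73.6351 = 135.1109 u
Mass defect Δm = 135.1109 − 133.9165 = 1.1944 u
E_B = 1.1944 × 931.49 = 1112.57 MeV

1110 MeV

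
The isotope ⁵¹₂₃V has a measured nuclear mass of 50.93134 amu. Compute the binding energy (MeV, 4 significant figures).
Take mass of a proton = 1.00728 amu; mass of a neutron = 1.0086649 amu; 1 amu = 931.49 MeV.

445.9 MeV

The nucleus contains 23 protons and 51 − 23 = 28 neutrons.
Σm = 23·m_p + 28·m_n = 23.16744 + 28.2426172 = 51.4100572 amu
The mass defect is 51.4100572 − 50.93134 = 0.4787172 amu.
Converting to energy: 0.4787172 amu × 931.49 MeV/amu = 445.920 MeV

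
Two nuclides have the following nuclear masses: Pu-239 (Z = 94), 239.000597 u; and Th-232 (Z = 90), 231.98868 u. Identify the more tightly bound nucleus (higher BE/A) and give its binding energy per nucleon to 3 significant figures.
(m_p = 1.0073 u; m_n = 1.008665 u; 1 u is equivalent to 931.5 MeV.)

Pu-239: Σm = 94(1.0073) + 145(1.008665) = 240.942625 u; Δm = 1.942028 u; E_B = 1809.0 MeV; E_B/A = 7.569 MeV
Th-232: Σm = 90(1.0073) + 142(1.008665) = 233.887430 u; Δm = 1.898750 u; E_B = 1768.7 MeV; E_B/A = 7.624 MeV
Th-232 has the higher binding energy per nucleon, so it is the more tightly bound nucleus.

Th-232; 7.62 MeV/nucleon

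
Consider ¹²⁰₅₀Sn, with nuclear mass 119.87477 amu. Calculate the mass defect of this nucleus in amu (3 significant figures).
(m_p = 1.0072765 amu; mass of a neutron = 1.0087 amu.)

Mass of separated nucleons = 50(1.0072765) + 70(1.0087) = 50.3638250 + 70.6090 = 120.9728250 amu
Mass defect Δm = 120.9728250 − 119.87477 = 1.0980550 amu

1.10 amu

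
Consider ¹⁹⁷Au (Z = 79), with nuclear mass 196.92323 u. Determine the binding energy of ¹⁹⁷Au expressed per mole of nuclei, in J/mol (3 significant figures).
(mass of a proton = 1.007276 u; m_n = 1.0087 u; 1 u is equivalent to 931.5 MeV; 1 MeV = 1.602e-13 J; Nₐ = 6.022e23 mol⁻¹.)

The nucleus contains 79 protons and 197 − 79 = 118 neutrons.
Total constituent mass: 79 × 1.007276 + 118 × 1.0087 = 198.601404 u
Mass defect Δm = 198.601404 − 196.92323 = 1.678174 u
Converting to energy: 1.678174 u × 931.5 MeV/u = 1563.22 MeV
Per nucleus in joules: 1563.22 MeV × 1.602e-13 J/MeV = 2.5043e-10 J
Per mole: 2.5043e-10 J × 6.022e23 mol⁻¹ = 1.5081e+14 J/mol

1.51e+14 J/mol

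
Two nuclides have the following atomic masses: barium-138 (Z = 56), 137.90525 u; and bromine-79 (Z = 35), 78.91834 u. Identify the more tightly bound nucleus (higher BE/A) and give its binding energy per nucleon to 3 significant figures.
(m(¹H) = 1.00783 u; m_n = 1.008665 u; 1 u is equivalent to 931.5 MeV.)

barium-138: Σm = 56(1.00783) + 82(1.008665) = 139.149010 u; Δm = 1.243760 u; E_B = 1158.56 MeV; E_B/A = 8.395 MeV
bromine-79: Σm = 35(1.00783) + 44(1.008665) = 79.655310 u; Δm = 0.736970 u; E_B = 686.49 MeV; E_B/A = 8.690 MeV
bromine-79 has the higher binding energy per nucleon, so it is the more tightly bound nucleus.

bromine-79; 8.69 MeV/nucleon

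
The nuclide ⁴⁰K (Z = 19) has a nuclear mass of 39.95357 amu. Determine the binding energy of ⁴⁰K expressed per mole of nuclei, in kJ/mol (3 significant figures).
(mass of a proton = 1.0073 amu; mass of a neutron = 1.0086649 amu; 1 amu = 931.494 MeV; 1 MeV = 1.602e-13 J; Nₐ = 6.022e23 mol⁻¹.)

3.30e+10 kJ/mol

With 19 protons and 21 neutrons (A = 40):
Σm = 19·m_p + 21·m_n = 19.1387 + 21.1819629 = 40.3206629 amu
The mass defect is 40.3206629 − 39.95357 = 0.3670929 amu.
Converting to energy: 0.3670929 amu × 931.494 MeV/amu = 341.945 MeV
Per nucleus in joules: 341.945 MeV × 1.602e-13 J/MeV = 5.4780e-11 J
Per mole: 5.4780e-11 J × 6.022e23 mol⁻¹ = 3.2989e+13 J/mol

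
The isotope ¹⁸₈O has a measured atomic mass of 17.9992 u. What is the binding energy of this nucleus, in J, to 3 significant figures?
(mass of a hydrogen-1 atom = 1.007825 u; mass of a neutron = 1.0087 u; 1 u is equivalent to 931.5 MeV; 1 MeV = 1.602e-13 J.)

2.24e-11 J

With 8 protons and 10 neutrons (A = 18):
Total constituent mass: 8 × 1.007825 + 10 × 1.0087 = 18.149600 u
The mass defect is 18.149600 − 17.9992 = 0.150400 u.
Binding energy = Δm·c² = 0.150400 × 931.5 MeV/u = 140.098 MeV
In joules: 140.098 MeV × 1.602e-13 J/MeV = 2.2444e-11 J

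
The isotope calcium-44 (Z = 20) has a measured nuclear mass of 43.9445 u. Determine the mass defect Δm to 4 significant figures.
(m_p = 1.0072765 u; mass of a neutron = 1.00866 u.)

Z = 20, so N = A − Z = 44 − 20 = 24.
Total constituent mass: 20 × 1.0072765 + 24 × 1.00866 = 44.3533700 u
Δm = 44.3533700 − 43.9445 = 0.4088700 u

0.4089 u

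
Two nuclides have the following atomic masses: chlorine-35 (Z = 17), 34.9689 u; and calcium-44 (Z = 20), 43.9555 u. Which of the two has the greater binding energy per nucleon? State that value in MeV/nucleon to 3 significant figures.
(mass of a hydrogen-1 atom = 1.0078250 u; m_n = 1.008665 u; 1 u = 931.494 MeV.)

chlorine-35: Σm = 17(1.0078250) + 18(1.008665) = 35.2889950 u; Δm = 0.3200950 u; E_B = 298.17 MeV; E_B/A = 8.519 MeV
calcium-44: Σm = 20(1.0078250) + 24(1.008665) = 44.3644600 u; Δm = 0.4089600 u; E_B = 380.94 MeV; E_B/A = 8.658 MeV
calcium-44 has the higher binding energy per nucleon, so it is the more tightly bound nucleus.

calcium-44; 8.66 MeV/nucleon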